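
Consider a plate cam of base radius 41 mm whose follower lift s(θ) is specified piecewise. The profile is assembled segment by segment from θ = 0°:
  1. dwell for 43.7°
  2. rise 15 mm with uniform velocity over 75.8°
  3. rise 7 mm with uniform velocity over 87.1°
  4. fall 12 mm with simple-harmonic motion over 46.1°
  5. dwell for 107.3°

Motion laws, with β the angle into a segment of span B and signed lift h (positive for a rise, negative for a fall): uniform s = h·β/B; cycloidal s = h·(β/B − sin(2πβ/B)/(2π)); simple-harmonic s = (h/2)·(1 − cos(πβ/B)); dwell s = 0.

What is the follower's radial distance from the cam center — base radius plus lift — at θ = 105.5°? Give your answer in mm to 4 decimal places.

seg 1 [0°–43.7°] dwell: s stays 0.0000
seg 2 [43.7°–119.5°] uniform, h=15: θ=105.5° here. β=61.8, B=75.8. 15·61.8/75.8 = 12.2296 → s = 12.2296
radial distance = base radius + s = 41 + 12.2296 = 53.2296

53.2296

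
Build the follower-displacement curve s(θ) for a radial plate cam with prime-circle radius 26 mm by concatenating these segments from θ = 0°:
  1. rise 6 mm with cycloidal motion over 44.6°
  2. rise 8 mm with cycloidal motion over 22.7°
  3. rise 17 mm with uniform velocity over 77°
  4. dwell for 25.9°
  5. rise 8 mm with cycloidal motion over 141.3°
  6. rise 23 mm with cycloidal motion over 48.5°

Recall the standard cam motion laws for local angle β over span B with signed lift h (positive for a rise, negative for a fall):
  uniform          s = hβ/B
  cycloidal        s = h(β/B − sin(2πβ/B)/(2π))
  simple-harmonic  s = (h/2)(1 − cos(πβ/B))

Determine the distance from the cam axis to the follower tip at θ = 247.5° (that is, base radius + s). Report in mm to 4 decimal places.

seg 1 [0°–44.6°] cycloidal, h=6: full span → s += 6 → s = 6.0000
seg 2 [44.6°–67.3°] cycloidal, h=8: full span → s += 8 → s = 14.0000
seg 3 [67.3°–144.3°] uniform, h=17: full span → s += 17 → s = 31.0000
seg 4 [144.3°–170.2°] dwell: s stays 31.0000
seg 5 [170.2°–311.5°] cycloidal, h=8: θ=247.5° here. β=77.3, B=141.3. 8·(0.5471 − sin(2π·0.5471)/(2π)) = 4.7475 → s = 35.7475
radial distance = base radius + s = 26 + 35.7475 = 61.7475

61.7475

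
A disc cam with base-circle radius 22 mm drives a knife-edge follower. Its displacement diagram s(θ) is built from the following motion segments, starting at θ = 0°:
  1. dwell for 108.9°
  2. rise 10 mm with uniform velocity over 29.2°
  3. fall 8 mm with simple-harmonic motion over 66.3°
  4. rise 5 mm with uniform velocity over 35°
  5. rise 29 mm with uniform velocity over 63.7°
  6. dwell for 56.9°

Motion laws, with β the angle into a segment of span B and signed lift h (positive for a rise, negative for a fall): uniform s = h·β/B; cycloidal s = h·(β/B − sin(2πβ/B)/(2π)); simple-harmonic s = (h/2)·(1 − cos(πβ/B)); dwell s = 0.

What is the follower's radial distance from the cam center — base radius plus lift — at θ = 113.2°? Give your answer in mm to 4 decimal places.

seg 1 [0°–108.9°] dwell: s stays 0.0000
seg 2 [108.9°–138.1°] uniform, h=10: θ=113.2° here. β=4.3, B=29.2. 10·4.3/29.2 = 1.4726 → s = 1.4726
radial distance = base radius + s = 22 + 1.4726 = 23.4726

23.4726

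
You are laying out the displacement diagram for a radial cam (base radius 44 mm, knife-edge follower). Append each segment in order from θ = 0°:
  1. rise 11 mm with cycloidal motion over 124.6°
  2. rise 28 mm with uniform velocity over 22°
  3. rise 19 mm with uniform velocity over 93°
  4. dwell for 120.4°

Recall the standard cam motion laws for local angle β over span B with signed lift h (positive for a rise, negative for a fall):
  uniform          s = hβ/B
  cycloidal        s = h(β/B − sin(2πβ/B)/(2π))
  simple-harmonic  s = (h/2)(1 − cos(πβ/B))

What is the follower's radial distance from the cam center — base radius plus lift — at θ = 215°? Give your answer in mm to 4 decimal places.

seg 1 [0°–124.6°] cycloidal, h=11: full span → s += 11 → s = 11.0000
seg 2 [124.6°–146.6°] uniform, h=28: full span → s += 28 → s = 39.0000
seg 3 [146.6°–239.6°] uniform, h=19: θ=215° here. β=68.4, B=93. 19·68.4/93 = 13.9742 → s = 52.9742
radial distance = base radius + s = 44 + 52.9742 = 96.9742

96.9742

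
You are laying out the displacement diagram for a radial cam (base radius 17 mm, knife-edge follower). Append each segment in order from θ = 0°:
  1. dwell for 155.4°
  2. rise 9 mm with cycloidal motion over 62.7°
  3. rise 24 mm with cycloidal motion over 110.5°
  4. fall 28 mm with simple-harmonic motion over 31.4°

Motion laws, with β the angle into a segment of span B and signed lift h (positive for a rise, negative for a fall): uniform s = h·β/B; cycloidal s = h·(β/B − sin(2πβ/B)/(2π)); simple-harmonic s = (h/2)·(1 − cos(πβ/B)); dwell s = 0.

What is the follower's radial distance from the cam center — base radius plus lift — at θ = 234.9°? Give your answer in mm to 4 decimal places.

seg 1 [0°–155.4°] dwell: s stays 0.0000
seg 2 [155.4°–218.1°] cycloidal, h=9: full span → s += 9 → s = 9.0000
seg 3 [218.1°–328.6°] cycloidal, h=24: θ=234.9° here. β=16.8, B=110.5. 24·(0.1520 − sin(2π·0.1520)/(2π)) = 0.5302 → s = 9.5302
radial distance = base radius + s = 17 + 9.5302 = 26.5302

26.5302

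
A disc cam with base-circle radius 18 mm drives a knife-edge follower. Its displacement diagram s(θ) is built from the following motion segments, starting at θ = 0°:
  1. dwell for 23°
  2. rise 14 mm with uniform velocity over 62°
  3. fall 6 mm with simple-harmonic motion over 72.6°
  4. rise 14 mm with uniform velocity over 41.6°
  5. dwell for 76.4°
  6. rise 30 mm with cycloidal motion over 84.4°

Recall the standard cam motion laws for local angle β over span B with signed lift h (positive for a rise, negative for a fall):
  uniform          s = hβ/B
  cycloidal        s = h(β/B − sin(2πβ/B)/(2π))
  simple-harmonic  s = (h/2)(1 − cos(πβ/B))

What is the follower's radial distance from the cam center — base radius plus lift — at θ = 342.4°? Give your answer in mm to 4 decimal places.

seg 1 [0°–23°] dwell: s stays 0.0000
seg 2 [23°–85°] uniform, h=14: full span → s += 14 → s = 14.0000
seg 3 [85°–157.6°] simple-harmonic, h=-6: full span → s += -6 → s = 8.0000
seg 4 [157.6°–199.2°] uniform, h=14: full span → s += 14 → s = 22.0000
seg 5 [199.2°–275.6°] dwell: s stays 22.0000
seg 6 [275.6°–360°] cycloidal, h=30: θ=342.4° here. β=66.8, B=84.4. 30·(0.7915 − sin(2π·0.7915)/(2π)) = 28.3576 → s = 50.3576
radial distance = base radius + s = 18 + 50.3576 = 68.3576

68.3576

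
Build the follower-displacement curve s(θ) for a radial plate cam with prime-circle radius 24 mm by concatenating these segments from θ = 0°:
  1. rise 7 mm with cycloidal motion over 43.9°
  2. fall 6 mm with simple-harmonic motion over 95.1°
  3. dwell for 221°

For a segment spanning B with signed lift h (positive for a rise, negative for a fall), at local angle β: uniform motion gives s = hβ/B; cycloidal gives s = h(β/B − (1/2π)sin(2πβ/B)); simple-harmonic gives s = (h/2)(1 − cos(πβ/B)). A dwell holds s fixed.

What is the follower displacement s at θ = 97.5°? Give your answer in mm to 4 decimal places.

seg 1 [0°–43.9°] cycloidal, h=7: full span → s += 7 → s = 7.0000
seg 2 [43.9°–139°] simple-harmonic, h=-6: θ=97.5° here. β=53.6, B=95.1. -6/2·(1 − cos(π·0.5636)) = -3.5956 → s = 3.4044

3.4044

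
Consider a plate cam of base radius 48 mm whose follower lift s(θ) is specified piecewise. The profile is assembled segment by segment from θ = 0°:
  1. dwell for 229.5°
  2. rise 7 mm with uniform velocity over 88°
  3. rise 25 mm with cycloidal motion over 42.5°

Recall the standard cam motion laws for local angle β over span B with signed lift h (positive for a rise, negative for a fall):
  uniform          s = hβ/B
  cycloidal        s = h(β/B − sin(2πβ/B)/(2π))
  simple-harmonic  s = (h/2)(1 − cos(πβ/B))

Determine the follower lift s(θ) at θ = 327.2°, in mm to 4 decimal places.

seg 1 [0°–229.5°] dwell: s stays 0.0000
seg 2 [229.5°–317.5°] uniform, h=7: full span → s += 7 → s = 7.0000
seg 3 [317.5°–360°] cycloidal, h=25: θ=327.2° here. β=9.7, B=42.5. 25·(0.2282 − sin(2π·0.2282)/(2π)) = 1.7642 → s = 8.7642

8.7642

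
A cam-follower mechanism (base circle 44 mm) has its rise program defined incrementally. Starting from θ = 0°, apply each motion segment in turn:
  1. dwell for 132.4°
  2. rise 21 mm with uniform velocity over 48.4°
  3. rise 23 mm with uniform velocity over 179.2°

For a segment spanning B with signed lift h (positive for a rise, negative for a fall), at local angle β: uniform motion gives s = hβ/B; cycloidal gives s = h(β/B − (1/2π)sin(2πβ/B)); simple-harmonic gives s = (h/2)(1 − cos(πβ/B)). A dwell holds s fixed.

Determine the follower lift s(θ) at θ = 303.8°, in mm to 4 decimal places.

seg 1 [0°–132.4°] dwell: s stays 0.0000
seg 2 [132.4°–180.8°] uniform, h=21: full span → s += 21 → s = 21.0000
seg 3 [180.8°–360°] uniform, h=23: θ=303.8° here. β=123, B=179.2. 23·123/179.2 = 15.7868 → s = 36.7868

36.7868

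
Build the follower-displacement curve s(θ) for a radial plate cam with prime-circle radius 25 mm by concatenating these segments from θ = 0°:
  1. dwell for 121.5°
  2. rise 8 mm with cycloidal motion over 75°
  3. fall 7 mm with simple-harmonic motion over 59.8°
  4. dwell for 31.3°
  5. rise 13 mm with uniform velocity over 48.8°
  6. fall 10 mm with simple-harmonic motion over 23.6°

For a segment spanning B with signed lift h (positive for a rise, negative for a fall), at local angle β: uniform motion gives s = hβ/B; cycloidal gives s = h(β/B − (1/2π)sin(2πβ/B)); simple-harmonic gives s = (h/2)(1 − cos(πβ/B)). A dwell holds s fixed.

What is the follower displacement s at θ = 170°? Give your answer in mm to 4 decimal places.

seg 1 [0°–121.5°] dwell: s stays 0.0000
seg 2 [121.5°–196.5°] cycloidal, h=8: θ=170° here. β=48.5, B=75. 8·(0.6467 − sin(2π·0.6467)/(2π)) = 6.1875 → s = 6.1875

6.1875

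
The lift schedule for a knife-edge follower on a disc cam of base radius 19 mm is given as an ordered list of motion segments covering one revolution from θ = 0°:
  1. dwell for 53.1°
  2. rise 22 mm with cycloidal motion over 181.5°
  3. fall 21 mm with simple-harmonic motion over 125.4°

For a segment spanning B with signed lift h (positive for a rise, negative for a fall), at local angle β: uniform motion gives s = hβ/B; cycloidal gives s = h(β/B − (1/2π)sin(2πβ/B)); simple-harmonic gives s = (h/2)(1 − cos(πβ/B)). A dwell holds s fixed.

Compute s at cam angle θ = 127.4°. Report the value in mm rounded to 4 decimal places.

seg 1 [0°–53.1°] dwell: s stays 0.0000
seg 2 [53.1°–234.6°] cycloidal, h=22: θ=127.4° here. β=74.3, B=181.5. 22·(0.4094 − sin(2π·0.4094)/(2π)) = 7.1182 → s = 7.1182

7.1182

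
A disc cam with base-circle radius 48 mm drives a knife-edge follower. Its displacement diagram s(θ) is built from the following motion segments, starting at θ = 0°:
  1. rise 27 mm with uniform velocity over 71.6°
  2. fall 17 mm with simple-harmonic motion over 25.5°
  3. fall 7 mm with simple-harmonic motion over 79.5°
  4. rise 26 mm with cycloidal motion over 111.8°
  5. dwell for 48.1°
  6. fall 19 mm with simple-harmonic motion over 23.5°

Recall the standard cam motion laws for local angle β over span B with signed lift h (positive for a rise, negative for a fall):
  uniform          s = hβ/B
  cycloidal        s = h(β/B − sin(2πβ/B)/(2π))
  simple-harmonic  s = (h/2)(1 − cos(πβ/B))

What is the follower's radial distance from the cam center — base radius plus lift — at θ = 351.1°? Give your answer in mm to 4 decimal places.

seg 1 [0°–71.6°] uniform, h=27: full span → s += 27 → s = 27.0000
seg 2 [71.6°–97.1°] simple-harmonic, h=-17: full span → s += -17 → s = 10.0000
seg 3 [97.1°–176.6°] simple-harmonic, h=-7: full span → s += -7 → s = 3.0000
seg 4 [176.6°–288.4°] cycloidal, h=26: full span → s += 26 → s = 29.0000
seg 5 [288.4°–336.5°] dwell: s stays 29.0000
seg 6 [336.5°–360°] simple-harmonic, h=-19: θ=351.1° here. β=14.6, B=23.5. -19/2·(1 − cos(π·0.6213)) = -13.0326 → s = 15.9674
radial distance = base radius + s = 48 + 15.9674 = 63.9674

63.9674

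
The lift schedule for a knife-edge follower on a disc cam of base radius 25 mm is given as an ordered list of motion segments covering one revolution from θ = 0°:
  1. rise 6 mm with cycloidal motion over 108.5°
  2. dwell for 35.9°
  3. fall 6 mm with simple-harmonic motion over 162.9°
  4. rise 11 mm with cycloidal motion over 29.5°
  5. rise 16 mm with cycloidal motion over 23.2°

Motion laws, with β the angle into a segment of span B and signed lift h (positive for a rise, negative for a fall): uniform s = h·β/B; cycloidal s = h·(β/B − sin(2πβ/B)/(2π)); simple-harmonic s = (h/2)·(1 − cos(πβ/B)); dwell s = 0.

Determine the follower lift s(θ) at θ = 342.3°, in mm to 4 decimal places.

seg 1 [0°–108.5°] cycloidal, h=6: full span → s += 6 → s = 6.0000
seg 2 [108.5°–144.4°] dwell: s stays 6.0000
seg 3 [144.4°–307.3°] simple-harmonic, h=-6: full span → s += -6 → s = 0.0000
seg 4 [307.3°–336.8°] cycloidal, h=11: full span → s += 11 → s = 11.0000
seg 5 [336.8°–360°] cycloidal, h=16: θ=342.3° here. β=5.5, B=23.2. 16·(0.2371 − sin(2π·0.2371)/(2π)) = 1.2550 → s = 12.2550

12.2550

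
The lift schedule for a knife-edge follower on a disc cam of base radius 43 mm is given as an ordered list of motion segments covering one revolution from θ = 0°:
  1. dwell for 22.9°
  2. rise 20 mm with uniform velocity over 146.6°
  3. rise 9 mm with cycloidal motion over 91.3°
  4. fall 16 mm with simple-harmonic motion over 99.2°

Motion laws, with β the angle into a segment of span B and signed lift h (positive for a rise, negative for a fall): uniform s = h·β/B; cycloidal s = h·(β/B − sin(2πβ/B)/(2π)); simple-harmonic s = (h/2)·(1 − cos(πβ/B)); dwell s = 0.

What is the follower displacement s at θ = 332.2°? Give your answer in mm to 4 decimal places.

seg 1 [0°–22.9°] dwell: s stays 0.0000
seg 2 [22.9°–169.5°] uniform, h=20: full span → s += 20 → s = 20.0000
seg 3 [169.5°–260.8°] cycloidal, h=9: full span → s += 9 → s = 29.0000
seg 4 [260.8°–360°] simple-harmonic, h=-16: θ=332.2° here. β=71.4, B=99.2. -16/2·(1 − cos(π·0.7198)) = -13.0947 → s = 15.9053

15.9053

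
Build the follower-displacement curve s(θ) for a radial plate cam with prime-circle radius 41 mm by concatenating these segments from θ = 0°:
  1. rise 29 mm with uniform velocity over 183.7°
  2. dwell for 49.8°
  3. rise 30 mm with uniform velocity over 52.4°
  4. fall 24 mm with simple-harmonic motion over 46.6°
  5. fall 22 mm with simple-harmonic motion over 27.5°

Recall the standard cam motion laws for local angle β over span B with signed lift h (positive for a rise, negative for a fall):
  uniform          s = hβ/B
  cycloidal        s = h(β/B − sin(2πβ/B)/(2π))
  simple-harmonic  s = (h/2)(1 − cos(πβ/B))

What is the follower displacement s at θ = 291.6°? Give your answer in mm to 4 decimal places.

seg 1 [0°–183.7°] uniform, h=29: full span → s += 29 → s = 29.0000
seg 2 [183.7°–233.5°] dwell: s stays 29.0000
seg 3 [233.5°–285.9°] uniform, h=30: full span → s += 30 → s = 59.0000
seg 4 [285.9°–332.5°] simple-harmonic, h=-24: θ=291.6° here. β=5.7, B=46.6. -24/2·(1 − cos(π·0.1223)) = -0.8751 → s = 58.1249

58.1249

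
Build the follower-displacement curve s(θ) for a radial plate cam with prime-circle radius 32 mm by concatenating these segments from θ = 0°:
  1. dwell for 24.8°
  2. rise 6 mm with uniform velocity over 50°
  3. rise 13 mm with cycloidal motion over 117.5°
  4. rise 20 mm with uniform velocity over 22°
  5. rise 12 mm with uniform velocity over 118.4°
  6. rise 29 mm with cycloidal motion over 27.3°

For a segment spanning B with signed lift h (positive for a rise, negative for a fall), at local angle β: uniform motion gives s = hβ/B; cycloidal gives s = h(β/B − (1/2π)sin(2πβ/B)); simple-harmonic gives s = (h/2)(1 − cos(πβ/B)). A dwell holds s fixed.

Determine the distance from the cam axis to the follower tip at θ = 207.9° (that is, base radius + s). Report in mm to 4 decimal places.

seg 1 [0°–24.8°] dwell: s stays 0.0000
seg 2 [24.8°–74.8°] uniform, h=6: full span → s += 6 → s = 6.0000
seg 3 [74.8°–192.3°] cycloidal, h=13: full span → s += 13 → s = 19.0000
seg 4 [192.3°–214.3°] uniform, h=20: θ=207.9° here. β=15.6, B=22. 20·15.6/22 = 14.1818 → s = 33.1818
radial distance = base radius + s = 32 + 33.1818 = 65.1818

65.1818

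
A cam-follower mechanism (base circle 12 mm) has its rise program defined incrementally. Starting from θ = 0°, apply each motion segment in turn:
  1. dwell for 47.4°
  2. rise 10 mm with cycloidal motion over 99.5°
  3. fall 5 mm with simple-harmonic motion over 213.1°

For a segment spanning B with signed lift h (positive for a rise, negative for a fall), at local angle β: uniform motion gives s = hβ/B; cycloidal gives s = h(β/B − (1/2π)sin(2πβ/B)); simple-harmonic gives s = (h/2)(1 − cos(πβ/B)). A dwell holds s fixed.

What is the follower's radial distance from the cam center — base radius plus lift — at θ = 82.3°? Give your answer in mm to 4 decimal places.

seg 1 [0°–47.4°] dwell: s stays 0.0000
seg 2 [47.4°–146.9°] cycloidal, h=10: θ=82.3° here. β=34.9, B=99.5. 10·(0.3508 − sin(2π·0.3508)/(2π)) = 2.2244 → s = 2.2244
radial distance = base radius + s = 12 + 2.2244 = 14.2244

14.2244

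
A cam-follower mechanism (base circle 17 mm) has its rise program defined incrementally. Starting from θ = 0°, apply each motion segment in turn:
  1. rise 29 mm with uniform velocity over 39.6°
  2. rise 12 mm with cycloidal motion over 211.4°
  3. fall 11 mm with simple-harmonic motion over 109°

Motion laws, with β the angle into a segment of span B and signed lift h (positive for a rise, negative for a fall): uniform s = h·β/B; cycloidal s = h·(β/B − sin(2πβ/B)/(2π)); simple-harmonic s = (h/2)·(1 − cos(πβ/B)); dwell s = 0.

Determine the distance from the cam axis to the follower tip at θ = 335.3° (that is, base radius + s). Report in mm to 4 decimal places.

seg 1 [0°–39.6°] uniform, h=29: full span → s += 29 → s = 29.0000
seg 2 [39.6°–251°] cycloidal, h=12: full span → s += 12 → s = 41.0000
seg 3 [251°–360°] simple-harmonic, h=-11: θ=335.3° here. β=84.3, B=109. -11/2·(1 − cos(π·0.7734)) = -9.6642 → s = 31.3358
radial distance = base radius + s = 17 + 31.3358 = 48.3358

48.3358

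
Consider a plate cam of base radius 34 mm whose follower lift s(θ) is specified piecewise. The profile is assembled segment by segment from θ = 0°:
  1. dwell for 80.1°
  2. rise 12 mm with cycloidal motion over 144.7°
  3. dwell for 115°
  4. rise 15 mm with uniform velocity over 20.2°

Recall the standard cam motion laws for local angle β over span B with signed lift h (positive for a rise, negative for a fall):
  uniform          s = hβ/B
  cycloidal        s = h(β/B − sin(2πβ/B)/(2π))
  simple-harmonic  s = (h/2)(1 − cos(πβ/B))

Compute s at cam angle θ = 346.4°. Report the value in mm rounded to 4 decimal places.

seg 1 [0°–80.1°] dwell: s stays 0.0000
seg 2 [80.1°–224.8°] cycloidal, h=12: full span → s += 12 → s = 12.0000
seg 3 [224.8°–339.8°] dwell: s stays 12.0000
seg 4 [339.8°–360°] uniform, h=15: θ=346.4° here. β=6.6, B=20.2. 15·6.6/20.2 = 4.9010 → s = 16.9010

16.9010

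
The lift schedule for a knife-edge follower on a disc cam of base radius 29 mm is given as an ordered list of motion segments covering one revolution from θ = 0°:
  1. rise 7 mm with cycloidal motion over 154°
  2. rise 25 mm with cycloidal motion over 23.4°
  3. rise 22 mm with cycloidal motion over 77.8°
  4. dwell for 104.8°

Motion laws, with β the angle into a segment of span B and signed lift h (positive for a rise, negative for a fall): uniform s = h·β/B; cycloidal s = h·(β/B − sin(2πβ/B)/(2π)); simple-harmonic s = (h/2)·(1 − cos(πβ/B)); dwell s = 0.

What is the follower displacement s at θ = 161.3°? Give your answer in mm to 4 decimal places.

seg 1 [0°–154°] cycloidal, h=7: full span → s += 7 → s = 7.0000
seg 2 [154°–177.4°] cycloidal, h=25: θ=161.3° here. β=7.3, B=23.4. 25·(0.3120 − sin(2π·0.3120)/(2π)) = 4.1181 → s = 11.1181

11.1181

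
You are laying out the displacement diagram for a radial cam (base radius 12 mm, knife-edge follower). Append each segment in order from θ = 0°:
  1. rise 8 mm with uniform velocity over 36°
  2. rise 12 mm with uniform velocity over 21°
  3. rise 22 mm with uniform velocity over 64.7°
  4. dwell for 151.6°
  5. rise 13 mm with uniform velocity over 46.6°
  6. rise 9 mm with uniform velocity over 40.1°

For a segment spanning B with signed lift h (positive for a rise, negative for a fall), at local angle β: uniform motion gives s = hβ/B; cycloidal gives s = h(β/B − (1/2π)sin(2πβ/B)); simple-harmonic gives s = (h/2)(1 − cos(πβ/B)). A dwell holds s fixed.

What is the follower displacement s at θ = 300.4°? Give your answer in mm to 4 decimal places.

seg 1 [0°–36°] uniform, h=8: full span → s += 8 → s = 8.0000
seg 2 [36°–57°] uniform, h=12: full span → s += 12 → s = 20.0000
seg 3 [57°–121.7°] uniform, h=22: full span → s += 22 → s = 42.0000
seg 4 [121.7°–273.3°] dwell: s stays 42.0000
seg 5 [273.3°–319.9°] uniform, h=13: θ=300.4° here. β=27.1, B=46.6. 13·27.1/46.6 = 7.5601 → s = 49.5601

49.5601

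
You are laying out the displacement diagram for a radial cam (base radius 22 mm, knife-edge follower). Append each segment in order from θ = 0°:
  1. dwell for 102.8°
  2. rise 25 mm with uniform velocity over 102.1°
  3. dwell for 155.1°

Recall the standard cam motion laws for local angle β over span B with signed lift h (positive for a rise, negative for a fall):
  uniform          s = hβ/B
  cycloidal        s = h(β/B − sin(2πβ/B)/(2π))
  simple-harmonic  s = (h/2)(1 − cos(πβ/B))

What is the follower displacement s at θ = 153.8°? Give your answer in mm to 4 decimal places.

seg 1 [0°–102.8°] dwell: s stays 0.0000
seg 2 [102.8°–204.9°] uniform, h=25: θ=153.8° here. β=51, B=102.1. 25·51/102.1 = 12.4878 → s = 12.4878

12.4878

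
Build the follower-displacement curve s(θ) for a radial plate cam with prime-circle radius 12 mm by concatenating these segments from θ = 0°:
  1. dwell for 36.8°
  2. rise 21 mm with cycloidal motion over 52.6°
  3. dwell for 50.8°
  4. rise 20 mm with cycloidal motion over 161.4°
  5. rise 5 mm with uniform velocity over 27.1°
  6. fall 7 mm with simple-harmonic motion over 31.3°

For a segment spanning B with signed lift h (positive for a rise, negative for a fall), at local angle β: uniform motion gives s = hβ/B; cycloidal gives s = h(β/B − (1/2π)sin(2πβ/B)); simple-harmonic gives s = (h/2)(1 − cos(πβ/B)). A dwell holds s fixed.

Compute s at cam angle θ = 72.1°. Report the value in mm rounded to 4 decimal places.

seg 1 [0°–36.8°] dwell: s stays 0.0000
seg 2 [36.8°–89.4°] cycloidal, h=21: θ=72.1° here. β=35.3, B=52.6. 21·(0.6711 − sin(2π·0.6711)/(2π)) = 17.0331 → s = 17.0331

17.0331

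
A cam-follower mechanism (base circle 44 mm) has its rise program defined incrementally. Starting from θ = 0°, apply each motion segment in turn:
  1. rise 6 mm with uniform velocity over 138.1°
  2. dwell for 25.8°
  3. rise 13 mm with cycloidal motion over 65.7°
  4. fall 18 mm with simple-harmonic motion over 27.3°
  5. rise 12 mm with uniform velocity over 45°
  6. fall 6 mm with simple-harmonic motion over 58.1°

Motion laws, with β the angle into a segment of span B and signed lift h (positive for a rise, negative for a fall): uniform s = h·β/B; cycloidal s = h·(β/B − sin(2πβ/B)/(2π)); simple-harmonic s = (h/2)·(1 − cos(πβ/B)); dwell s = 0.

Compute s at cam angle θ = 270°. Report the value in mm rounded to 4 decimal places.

seg 1 [0°–138.1°] uniform, h=6: full span → s += 6 → s = 6.0000
seg 2 [138.1°–163.9°] dwell: s stays 6.0000
seg 3 [163.9°–229.6°] cycloidal, h=13: full span → s += 13 → s = 19.0000
seg 4 [229.6°–256.9°] simple-harmonic, h=-18: full span → s += -18 → s = 1.0000
seg 5 [256.9°–301.9°] uniform, h=12: θ=270° here. β=13.1, B=45. 12·13.1/45 = 3.4933 → s = 4.4933

4.4933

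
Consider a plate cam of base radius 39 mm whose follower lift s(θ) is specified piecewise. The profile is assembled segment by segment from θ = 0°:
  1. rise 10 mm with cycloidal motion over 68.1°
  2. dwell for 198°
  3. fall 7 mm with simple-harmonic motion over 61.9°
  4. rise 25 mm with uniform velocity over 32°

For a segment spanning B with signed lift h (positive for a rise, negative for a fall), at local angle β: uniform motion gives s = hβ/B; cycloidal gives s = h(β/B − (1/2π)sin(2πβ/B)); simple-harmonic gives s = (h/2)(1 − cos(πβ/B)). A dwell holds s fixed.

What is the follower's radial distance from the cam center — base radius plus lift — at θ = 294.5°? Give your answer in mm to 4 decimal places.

seg 1 [0°–68.1°] cycloidal, h=10: full span → s += 10 → s = 10.0000
seg 2 [68.1°–266.1°] dwell: s stays 10.0000
seg 3 [266.1°–328°] simple-harmonic, h=-7: θ=294.5° here. β=28.4, B=61.9. -7/2·(1 − cos(π·0.4588)) = -3.0483 → s = 6.9517
radial distance = base radius + s = 39 + 6.9517 = 45.9517

45.9517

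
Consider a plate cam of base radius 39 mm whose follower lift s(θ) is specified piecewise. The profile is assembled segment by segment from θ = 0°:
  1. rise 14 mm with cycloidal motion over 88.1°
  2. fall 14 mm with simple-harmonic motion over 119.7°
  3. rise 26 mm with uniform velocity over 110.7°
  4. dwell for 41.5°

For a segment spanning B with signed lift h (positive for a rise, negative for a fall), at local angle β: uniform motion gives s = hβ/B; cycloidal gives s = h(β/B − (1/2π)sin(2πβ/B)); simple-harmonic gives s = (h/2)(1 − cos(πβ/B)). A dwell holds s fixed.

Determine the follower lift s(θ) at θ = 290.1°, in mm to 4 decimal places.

seg 1 [0°–88.1°] cycloidal, h=14: full span → s += 14 → s = 14.0000
seg 2 [88.1°–207.8°] simple-harmonic, h=-14: full span → s += -14 → s = 0.0000
seg 3 [207.8°–318.5°] uniform, h=26: θ=290.1° here. β=82.3, B=110.7. 26·82.3/110.7 = 19.3297 → s = 19.3297

19.3297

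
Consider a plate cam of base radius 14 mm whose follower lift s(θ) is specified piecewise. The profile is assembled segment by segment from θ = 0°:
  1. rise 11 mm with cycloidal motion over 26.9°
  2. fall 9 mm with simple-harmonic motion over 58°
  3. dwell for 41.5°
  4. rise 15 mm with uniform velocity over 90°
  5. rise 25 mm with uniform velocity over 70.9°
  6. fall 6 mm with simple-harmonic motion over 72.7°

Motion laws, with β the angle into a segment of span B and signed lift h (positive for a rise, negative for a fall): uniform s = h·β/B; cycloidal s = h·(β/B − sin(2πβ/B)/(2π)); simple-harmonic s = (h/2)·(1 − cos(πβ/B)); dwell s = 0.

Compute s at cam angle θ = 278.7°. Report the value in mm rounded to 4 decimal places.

seg 1 [0°–26.9°] cycloidal, h=11: full span → s += 11 → s = 11.0000
seg 2 [26.9°–84.9°] simple-harmonic, h=-9: full span → s += -9 → s = 2.0000
seg 3 [84.9°–126.4°] dwell: s stays 2.0000
seg 4 [126.4°–216.4°] uniform, h=15: full span → s += 15 → s = 17.0000
seg 5 [216.4°–287.3°] uniform, h=25: θ=278.7° here. β=62.3, B=70.9. 25·62.3/70.9 = 21.9676 → s = 38.9676

38.9676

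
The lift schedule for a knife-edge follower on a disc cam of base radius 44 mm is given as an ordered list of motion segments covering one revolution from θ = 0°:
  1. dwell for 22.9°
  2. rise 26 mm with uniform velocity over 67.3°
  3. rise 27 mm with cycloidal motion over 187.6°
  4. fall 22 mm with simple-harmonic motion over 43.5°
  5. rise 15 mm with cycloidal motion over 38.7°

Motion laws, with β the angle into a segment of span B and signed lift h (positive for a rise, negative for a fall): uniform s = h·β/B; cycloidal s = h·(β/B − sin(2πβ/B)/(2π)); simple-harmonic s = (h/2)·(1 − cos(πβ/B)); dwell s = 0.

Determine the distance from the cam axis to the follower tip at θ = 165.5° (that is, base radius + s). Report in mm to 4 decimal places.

seg 1 [0°–22.9°] dwell: s stays 0.0000
seg 2 [22.9°–90.2°] uniform, h=26: full span → s += 26 → s = 26.0000
seg 3 [90.2°–277.8°] cycloidal, h=27: θ=165.5° here. β=75.3, B=187.6. 27·(0.4014 − sin(2π·0.4014)/(2π)) = 8.3420 → s = 34.3420
radial distance = base radius + s = 44 + 34.3420 = 78.3420

78.3420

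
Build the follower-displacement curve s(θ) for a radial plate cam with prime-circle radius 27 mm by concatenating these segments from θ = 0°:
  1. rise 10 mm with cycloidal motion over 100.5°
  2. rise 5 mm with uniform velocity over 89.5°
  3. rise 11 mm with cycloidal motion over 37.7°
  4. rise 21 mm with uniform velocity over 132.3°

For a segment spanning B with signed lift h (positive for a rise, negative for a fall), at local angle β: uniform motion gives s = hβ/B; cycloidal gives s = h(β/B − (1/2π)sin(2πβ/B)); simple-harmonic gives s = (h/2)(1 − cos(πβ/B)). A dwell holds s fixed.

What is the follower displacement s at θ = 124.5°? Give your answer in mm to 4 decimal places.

seg 1 [0°–100.5°] cycloidal, h=10: full span → s += 10 → s = 10.0000
seg 2 [100.5°–190°] uniform, h=5: θ=124.5° here. β=24, B=89.5. 5·24/89.5 = 1.3408 → s = 11.3408

11.3408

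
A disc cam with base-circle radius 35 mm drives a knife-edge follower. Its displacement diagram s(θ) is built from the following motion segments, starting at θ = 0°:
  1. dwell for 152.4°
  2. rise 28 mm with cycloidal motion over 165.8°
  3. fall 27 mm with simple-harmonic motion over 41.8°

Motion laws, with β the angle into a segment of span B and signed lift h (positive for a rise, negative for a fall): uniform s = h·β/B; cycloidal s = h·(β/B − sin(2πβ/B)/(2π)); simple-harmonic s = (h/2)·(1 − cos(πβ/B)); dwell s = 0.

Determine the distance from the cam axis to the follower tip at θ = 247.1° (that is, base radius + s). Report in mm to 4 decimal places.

seg 1 [0°–152.4°] dwell: s stays 0.0000
seg 2 [152.4°–318.2°] cycloidal, h=28: θ=247.1° here. β=94.7, B=165.8. 28·(0.5712 − sin(2π·0.5712)/(2π)) = 17.9198 → s = 17.9198
radial distance = base radius + s = 35 + 17.9198 = 52.9198

52.9198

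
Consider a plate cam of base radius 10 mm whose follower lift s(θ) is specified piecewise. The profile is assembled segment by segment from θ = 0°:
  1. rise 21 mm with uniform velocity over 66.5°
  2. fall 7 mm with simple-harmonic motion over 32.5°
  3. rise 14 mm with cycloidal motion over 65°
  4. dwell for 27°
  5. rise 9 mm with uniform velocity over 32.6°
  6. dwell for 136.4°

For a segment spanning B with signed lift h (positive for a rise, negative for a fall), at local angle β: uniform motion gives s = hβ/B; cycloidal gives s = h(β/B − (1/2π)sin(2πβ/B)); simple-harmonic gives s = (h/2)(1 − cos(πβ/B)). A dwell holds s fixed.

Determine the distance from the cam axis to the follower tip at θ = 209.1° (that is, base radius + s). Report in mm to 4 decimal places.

seg 1 [0°–66.5°] uniform, h=21: full span → s += 21 → s = 21.0000
seg 2 [66.5°–99°] simple-harmonic, h=-7: full span → s += -7 → s = 14.0000
seg 3 [99°–164°] cycloidal, h=14: full span → s += 14 → s = 28.0000
seg 4 [164°–191°] dwell: s stays 28.0000
seg 5 [191°–223.6°] uniform, h=9: θ=209.1° here. β=18.1, B=32.6. 9·18.1/32.6 = 4.9969 → s = 32.9969
radial distance = base radius + s = 10 + 32.9969 = 42.9969

42.9969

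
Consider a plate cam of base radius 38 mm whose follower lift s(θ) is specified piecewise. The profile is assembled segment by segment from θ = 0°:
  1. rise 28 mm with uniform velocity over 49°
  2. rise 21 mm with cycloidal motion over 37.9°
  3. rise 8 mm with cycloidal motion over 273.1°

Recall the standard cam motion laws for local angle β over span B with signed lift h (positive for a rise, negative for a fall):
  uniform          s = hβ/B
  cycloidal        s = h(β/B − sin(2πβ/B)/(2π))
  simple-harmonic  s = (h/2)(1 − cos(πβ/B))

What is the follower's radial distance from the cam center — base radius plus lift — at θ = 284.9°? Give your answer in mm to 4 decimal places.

seg 1 [0°–49°] uniform, h=28: full span → s += 28 → s = 28.0000
seg 2 [49°–86.9°] cycloidal, h=21: full span → s += 21 → s = 49.0000
seg 3 [86.9°–360°] cycloidal, h=8: θ=284.9° here. β=198, B=273.1. 8·(0.7250 − sin(2π·0.7250)/(2π)) = 7.0576 → s = 56.0576
radial distance = base radius + s = 38 + 56.0576 = 94.0576

94.0576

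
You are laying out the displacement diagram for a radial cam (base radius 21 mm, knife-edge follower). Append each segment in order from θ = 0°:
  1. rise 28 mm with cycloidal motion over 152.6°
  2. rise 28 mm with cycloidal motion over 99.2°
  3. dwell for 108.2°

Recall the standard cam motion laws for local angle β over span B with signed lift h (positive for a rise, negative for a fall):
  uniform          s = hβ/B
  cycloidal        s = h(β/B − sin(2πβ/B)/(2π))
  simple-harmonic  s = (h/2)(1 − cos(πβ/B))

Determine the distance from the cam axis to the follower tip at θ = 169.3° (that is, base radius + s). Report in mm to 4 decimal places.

seg 1 [0°–152.6°] cycloidal, h=28: full span → s += 28 → s = 28.0000
seg 2 [152.6°–251.8°] cycloidal, h=28: θ=169.3° here. β=16.7, B=99.2. 28·(0.1683 − sin(2π·0.1683)/(2π)) = 0.8311 → s = 28.8311
radial distance = base radius + s = 21 + 28.8311 = 49.8311

49.8311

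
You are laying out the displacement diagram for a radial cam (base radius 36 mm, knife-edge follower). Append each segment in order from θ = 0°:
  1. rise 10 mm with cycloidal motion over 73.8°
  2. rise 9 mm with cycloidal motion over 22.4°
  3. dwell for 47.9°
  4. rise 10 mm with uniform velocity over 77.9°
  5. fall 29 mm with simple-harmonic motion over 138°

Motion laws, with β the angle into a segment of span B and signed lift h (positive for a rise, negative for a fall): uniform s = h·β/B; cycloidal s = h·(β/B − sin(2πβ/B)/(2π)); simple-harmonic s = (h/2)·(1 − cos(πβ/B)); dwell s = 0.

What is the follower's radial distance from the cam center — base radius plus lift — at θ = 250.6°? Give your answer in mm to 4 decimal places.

seg 1 [0°–73.8°] cycloidal, h=10: full span → s += 10 → s = 10.0000
seg 2 [73.8°–96.2°] cycloidal, h=9: full span → s += 9 → s = 19.0000
seg 3 [96.2°–144.1°] dwell: s stays 19.0000
seg 4 [144.1°–222°] uniform, h=10: full span → s += 10 → s = 29.0000
seg 5 [222°–360°] simple-harmonic, h=-29: θ=250.6° here. β=28.6, B=138. -29/2·(1 − cos(π·0.2072)) = -2.9663 → s = 26.0337
radial distance = base radius + s = 36 + 26.0337 = 62.0337

62.0337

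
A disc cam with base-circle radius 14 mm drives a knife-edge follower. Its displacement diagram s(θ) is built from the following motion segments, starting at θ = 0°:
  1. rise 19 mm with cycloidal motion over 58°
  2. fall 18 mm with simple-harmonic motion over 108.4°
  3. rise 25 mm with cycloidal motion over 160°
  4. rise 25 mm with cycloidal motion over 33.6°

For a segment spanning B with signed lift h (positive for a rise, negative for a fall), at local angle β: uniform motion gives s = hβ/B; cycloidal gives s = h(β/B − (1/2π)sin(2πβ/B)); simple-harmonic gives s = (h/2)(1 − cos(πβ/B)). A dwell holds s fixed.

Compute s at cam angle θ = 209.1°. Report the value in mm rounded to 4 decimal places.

seg 1 [0°–58°] cycloidal, h=19: full span → s += 19 → s = 19.0000
seg 2 [58°–166.4°] simple-harmonic, h=-18: full span → s += -18 → s = 1.0000
seg 3 [166.4°–326.4°] cycloidal, h=25: θ=209.1° here. β=42.7, B=160. 25·(0.2669 − sin(2π·0.2669)/(2π)) = 2.7153 → s = 3.7153

3.7153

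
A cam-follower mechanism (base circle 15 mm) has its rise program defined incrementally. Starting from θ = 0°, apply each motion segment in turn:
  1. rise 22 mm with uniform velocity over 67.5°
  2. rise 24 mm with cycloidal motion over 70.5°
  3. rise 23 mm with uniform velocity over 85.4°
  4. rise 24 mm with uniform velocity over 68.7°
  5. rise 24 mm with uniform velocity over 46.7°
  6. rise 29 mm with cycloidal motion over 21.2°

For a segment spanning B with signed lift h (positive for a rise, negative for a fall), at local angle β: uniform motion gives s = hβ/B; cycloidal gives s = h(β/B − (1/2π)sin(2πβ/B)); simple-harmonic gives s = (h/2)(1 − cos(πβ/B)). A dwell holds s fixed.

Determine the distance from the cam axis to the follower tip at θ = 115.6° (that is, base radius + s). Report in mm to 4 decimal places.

seg 1 [0°–67.5°] uniform, h=22: full span → s += 22 → s = 22.0000
seg 2 [67.5°–138°] cycloidal, h=24: θ=115.6° here. β=48.1, B=70.5. 24·(0.6823 − sin(2π·0.6823)/(2π)) = 19.8535 → s = 41.8535
radial distance = base radius + s = 15 + 41.8535 = 56.8535

56.8535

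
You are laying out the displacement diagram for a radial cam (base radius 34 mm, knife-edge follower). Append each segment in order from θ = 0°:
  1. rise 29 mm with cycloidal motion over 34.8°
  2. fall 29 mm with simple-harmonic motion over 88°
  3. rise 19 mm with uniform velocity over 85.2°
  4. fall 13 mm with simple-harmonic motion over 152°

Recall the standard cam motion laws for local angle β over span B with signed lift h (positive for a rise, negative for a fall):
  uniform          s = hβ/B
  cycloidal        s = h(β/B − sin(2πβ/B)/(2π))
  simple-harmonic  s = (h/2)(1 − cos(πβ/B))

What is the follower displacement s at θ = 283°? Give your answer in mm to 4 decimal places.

seg 1 [0°–34.8°] cycloidal, h=29: full span → s += 29 → s = 29.0000
seg 2 [34.8°–122.8°] simple-harmonic, h=-29: full span → s += -29 → s = 0.0000
seg 3 [122.8°–208°] uniform, h=19: full span → s += 19 → s = 19.0000
seg 4 [208°–360°] simple-harmonic, h=-13: θ=283° here. β=75, B=152. -13/2·(1 − cos(π·0.4934)) = -6.3657 → s = 12.6343

12.6343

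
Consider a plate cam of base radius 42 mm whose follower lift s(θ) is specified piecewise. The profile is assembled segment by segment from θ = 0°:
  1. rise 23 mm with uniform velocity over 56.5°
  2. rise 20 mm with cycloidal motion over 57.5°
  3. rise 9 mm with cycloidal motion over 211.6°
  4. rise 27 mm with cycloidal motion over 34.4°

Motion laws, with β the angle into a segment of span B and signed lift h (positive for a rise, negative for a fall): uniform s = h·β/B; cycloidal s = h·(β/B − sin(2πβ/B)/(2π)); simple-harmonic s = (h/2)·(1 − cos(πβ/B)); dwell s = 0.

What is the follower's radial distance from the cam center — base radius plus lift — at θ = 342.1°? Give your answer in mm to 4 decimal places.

seg 1 [0°–56.5°] uniform, h=23: full span → s += 23 → s = 23.0000
seg 2 [56.5°–114°] cycloidal, h=20: full span → s += 20 → s = 43.0000
seg 3 [114°–325.6°] cycloidal, h=9: full span → s += 9 → s = 52.0000
seg 4 [325.6°–360°] cycloidal, h=27: θ=342.1° here. β=16.5, B=34.4. 27·(0.4797 − sin(2π·0.4797)/(2π)) = 12.4027 → s = 64.4027
radial distance = base radius + s = 42 + 64.4027 = 106.4027

106.4027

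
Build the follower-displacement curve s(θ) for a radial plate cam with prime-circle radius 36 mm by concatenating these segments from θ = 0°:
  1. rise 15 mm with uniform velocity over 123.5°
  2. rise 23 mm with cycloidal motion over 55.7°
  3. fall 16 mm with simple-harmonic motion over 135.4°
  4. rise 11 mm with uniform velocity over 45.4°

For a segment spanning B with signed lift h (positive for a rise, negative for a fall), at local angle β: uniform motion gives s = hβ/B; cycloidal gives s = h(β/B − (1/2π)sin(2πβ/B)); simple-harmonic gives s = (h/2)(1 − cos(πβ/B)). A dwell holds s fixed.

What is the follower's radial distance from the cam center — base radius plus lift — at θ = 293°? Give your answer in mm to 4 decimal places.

seg 1 [0°–123.5°] uniform, h=15: full span → s += 15 → s = 15.0000
seg 2 [123.5°–179.2°] cycloidal, h=23: full span → s += 23 → s = 38.0000
seg 3 [179.2°–314.6°] simple-harmonic, h=-16: θ=293° here. β=113.8, B=135.4. -16/2·(1 − cos(π·0.8405)) = -15.0162 → s = 22.9838
radial distance = base radius + s = 36 + 22.9838 = 58.9838

58.9838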